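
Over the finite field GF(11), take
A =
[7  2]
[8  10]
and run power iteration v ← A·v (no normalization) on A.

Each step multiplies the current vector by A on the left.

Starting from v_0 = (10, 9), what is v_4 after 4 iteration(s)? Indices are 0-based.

v_0 = (10, 9).
v_1 = A·v_0 = (0, 5).
v_2 = A·v_1 = (10, 6).
v_3 = A·v_2 = (5, 8).
v_4 = A·v_3 = (7, 10).

v_4 = (7, 10)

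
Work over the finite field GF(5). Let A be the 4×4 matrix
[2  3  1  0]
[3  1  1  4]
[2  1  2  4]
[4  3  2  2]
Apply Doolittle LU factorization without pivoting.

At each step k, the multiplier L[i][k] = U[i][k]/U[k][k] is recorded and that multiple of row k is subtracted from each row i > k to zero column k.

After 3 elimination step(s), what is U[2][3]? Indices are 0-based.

U[2][3] = 1

k=0: U[0][0]=2
  eliminate (1,0): mult=4, new row 1: (0, 4, 2, 4); set L[1][0]=4
  eliminate (2,0): mult=1, new row 2: (0, 3, 1, 4); set L[2][0]=1
  eliminate (3,0): mult=2, new row 3: (0, 2, 0, 2); set L[3][0]=2
k=1: U[1][1]=4
  eliminate (2,1): mult=2, new row 2: (0, 0, 2, 1); set L[2][1]=2
  eliminate (3,1): mult=3, new row 3: (0, 0, 4, 0); set L[3][1]=3
k=2: U[2][2]=2
  eliminate (3,2): mult=2, new row 3: (0, 0, 0, 3); set L[3][2]=2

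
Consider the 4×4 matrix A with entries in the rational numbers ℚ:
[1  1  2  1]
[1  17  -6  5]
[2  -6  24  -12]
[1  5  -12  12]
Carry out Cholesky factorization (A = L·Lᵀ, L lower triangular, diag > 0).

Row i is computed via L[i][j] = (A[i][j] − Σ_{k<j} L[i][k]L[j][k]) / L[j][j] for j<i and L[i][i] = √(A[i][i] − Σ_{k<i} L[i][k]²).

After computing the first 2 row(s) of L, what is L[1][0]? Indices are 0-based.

L[1][0] = 1

Step 1: L[0][0] = √(1) = 1.
  L[1][0] = (1) / L[0][0] = 1.
Step 2: L[1][1] = √(16) = 4.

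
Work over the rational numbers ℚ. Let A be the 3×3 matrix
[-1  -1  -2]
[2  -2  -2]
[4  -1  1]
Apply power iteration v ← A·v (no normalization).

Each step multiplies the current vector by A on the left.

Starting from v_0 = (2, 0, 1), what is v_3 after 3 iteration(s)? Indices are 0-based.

v_0 = (2, 0, 1).
v_1 = A·v_0 = (-4, 2, 9).
v_2 = A·v_1 = (-16, -30, -9).
v_3 = A·v_2 = (64, 46, -43).

v_3 = (64, 46, -43)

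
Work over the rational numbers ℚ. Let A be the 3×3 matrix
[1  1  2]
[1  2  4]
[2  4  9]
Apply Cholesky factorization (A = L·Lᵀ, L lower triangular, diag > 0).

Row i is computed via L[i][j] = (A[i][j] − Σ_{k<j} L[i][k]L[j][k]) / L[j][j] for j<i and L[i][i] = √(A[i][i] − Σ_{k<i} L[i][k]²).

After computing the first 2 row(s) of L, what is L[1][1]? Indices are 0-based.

Step 1: L[0][0] = √(1) = 1.
  L[1][0] = (1) / L[0][0] = 1.
Step 2: L[1][1] = √(1) = 1.

L[1][1] = 1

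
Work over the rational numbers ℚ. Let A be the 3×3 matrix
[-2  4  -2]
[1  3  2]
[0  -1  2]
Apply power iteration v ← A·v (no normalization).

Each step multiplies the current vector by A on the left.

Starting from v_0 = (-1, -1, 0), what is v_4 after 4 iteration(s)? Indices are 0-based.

v_4 = (-136, -98, 86)

v_0 = (-1, -1, 0).
v_1 = A·v_0 = (-2, -4, 1).
v_2 = A·v_1 = (-14, -12, 6).
v_3 = A·v_2 = (-32, -38, 24).
v_4 = A·v_3 = (-136, -98, 86).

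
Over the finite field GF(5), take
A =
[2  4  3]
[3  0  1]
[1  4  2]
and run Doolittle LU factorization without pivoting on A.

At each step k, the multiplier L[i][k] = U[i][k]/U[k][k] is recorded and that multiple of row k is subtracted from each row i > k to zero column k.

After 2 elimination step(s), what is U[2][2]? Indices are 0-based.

U[2][2] = 1

k=0: U[0][0]=2
  eliminate (1,0): mult=4, new row 1: (0, 4, 4); set L[1][0]=4
  eliminate (2,0): mult=3, new row 2: (0, 2, 3); set L[2][0]=3
k=1: U[1][1]=4
  eliminate (2,1): mult=3, new row 2: (0, 0, 1); set L[2][1]=3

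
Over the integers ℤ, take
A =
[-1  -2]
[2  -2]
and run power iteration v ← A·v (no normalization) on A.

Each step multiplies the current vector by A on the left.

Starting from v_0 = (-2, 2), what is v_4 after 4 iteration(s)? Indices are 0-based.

v_0 = (-2, 2).
v_1 = A·v_0 = (-2, -8).
v_2 = A·v_1 = (18, 12).
v_3 = A·v_2 = (-42, 12).
v_4 = A·v_3 = (18, -108).

v_4 = (18, -108)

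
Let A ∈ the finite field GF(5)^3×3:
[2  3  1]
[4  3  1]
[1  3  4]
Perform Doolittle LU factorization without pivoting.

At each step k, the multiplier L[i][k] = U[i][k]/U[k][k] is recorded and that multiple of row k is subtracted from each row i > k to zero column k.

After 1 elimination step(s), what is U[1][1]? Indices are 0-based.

U[1][1] = 2

k=0: U[0][0]=2
  eliminate (1,0): mult=2, new row 1: (0, 2, 4); set L[1][0]=2
  eliminate (2,0): mult=3, new row 2: (0, 4, 1); set L[2][0]=3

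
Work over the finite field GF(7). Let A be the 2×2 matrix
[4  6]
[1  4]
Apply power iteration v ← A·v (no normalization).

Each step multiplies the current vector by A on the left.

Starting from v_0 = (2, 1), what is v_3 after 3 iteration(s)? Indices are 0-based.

v_3 = (1, 6)

v_0 = (2, 1).
v_1 = A·v_0 = (0, 6).
v_2 = A·v_1 = (1, 3).
v_3 = A·v_2 = (1, 6).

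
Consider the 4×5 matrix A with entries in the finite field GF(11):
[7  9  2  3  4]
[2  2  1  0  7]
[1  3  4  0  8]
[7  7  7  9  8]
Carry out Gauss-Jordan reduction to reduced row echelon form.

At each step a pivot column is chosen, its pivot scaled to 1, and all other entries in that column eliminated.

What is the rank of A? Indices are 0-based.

rank = 4

[1] R0 /= 7  ⇒  (1, 6, 5, 2, 10)
     R1 -= 2·R0  ⇒  (0, 1, 2, 7, 9)
     R2 -= 1·R0  ⇒  (0, 8, 10, 9, 9)
     R3 -= 7·R0  ⇒  (0, 9, 5, 6, 4)
[2] R1 /= 1  ⇒  (0, 1, 2, 7, 9)
     R0 -= 6·R1  ⇒  (1, 0, 4, 4, 0)
     R2 -= 8·R1  ⇒  (0, 0, 5, 8, 3)
     R3 -= 9·R1  ⇒  (0, 0, 9, 9, 0)
[3] R2 /= 5  ⇒  (0, 0, 1, 6, 5)
     R0 -= 4·R2  ⇒  (1, 0, 0, 2, 2)
     R1 -= 2·R2  ⇒  (0, 1, 0, 6, 10)
     R3 -= 9·R2  ⇒  (0, 0, 0, 10, 10)
[4] R3 /= 10  ⇒  (0, 0, 0, 1, 1)
     R0 -= 2·R3  ⇒  (1, 0, 0, 0, 0)
     R1 -= 6·R3  ⇒  (0, 1, 0, 0, 4)
     R2 -= 6·R3  ⇒  (0, 0, 1, 0, 10)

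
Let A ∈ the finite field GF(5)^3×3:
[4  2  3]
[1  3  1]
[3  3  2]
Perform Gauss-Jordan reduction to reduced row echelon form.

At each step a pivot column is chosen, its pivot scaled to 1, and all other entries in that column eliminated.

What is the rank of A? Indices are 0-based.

rank = 3

pivot(0,0)=4: scale R0 → (1, 3, 2)
  clear (1,0): R1 −= (1)R0 → (0, 0, 4)
  clear (2,0): R2 −= (3)R0 → (0, 4, 1)
pivot(1,1): swap R1↔R2
pivot(1,1)=4: scale R1 → (0, 1, 4)
  clear (0,1): R0 −= (3)R1 → (1, 0, 0)
pivot(2,2)=4: scale R2 → (0, 0, 1)
  clear (1,2): R1 −= (4)R2 → (0, 1, 0)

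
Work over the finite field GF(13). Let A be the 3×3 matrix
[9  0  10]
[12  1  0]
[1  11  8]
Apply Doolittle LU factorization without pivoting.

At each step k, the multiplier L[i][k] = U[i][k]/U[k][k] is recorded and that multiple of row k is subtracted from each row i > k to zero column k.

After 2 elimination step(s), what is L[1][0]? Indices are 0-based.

L[1][0] = 10

[col 0] pivot 9
  R1 -= 10*R0 → (0, 1, 4)  (L[1][0] := 10)
  R2 -= 3*R0 → (0, 11, 4)  (L[2][0] := 3)
[col 1] pivot 1
  R2 -= 11*R1 → (0, 0, 12)  (L[2][1] := 11)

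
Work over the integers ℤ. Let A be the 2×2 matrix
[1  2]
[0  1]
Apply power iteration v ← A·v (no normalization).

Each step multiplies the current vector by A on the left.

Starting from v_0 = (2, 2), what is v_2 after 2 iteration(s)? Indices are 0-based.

v_2 = (10, 2)

v_0 = (2, 2).
v_1 = A·v_0 = (6, 2).
v_2 = A·v_1 = (10, 2).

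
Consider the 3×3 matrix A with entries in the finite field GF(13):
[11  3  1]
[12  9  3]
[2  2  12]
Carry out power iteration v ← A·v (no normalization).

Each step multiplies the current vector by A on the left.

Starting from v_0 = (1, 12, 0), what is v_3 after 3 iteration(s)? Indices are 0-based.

v_0 = (1, 12, 0).
v_1 = A·v_0 = (8, 3, 0).
v_2 = A·v_1 = (6, 6, 9).
v_3 = A·v_2 = (2, 10, 2).

v_3 = (2, 10, 2)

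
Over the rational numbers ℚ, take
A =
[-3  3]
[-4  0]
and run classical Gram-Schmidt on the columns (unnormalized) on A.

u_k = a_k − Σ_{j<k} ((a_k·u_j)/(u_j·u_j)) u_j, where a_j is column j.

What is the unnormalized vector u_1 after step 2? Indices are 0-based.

u_1 = (48/25, -36/25)

Step 1: u_0 = a_0 = (-3, -4).
Step 2: u_1 = a_1 − (-9/25)·u_0 = (48/25, -36/25).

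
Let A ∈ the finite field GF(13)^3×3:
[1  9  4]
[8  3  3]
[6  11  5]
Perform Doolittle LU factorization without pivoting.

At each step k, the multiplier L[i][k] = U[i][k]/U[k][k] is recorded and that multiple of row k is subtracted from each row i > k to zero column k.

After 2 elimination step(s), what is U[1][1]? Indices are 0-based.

[col 0] pivot 1
  R1 -= 8*R0 → (0, 9, 10)  (L[1][0] := 8)
  R2 -= 6*R0 → (0, 9, 7)  (L[2][0] := 6)
[col 1] pivot 9
  R2 -= 1*R1 → (0, 0, 10)  (L[2][1] := 1)

U[1][1] = 9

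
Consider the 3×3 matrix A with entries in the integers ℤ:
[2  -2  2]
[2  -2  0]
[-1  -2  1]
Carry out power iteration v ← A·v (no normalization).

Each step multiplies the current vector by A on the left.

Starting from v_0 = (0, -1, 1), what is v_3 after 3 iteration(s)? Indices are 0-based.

v_3 = (2, 12, -23)

v_0 = (0, -1, 1).
v_1 = A·v_0 = (4, 2, 3).
v_2 = A·v_1 = (10, 4, -5).
v_3 = A·v_2 = (2, 12, -23).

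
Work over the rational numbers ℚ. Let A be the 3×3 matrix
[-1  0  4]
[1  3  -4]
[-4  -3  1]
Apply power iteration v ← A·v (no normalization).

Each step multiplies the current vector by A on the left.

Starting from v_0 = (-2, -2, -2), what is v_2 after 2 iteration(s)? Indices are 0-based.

v_2 = (54, -54, 36)

v_0 = (-2, -2, -2).
v_1 = A·v_0 = (-6, 0, 12).
v_2 = A·v_1 = (54, -54, 36).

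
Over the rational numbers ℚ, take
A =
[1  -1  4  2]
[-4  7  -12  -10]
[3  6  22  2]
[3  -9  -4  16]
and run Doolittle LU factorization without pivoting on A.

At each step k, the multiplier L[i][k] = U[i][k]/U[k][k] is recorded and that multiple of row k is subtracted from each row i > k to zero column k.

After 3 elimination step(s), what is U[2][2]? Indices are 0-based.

U[2][2] = -2

Step 1: pivot at (0,0) is 1.
  row1 ← row1 − (-4)·row0  ⇒  L[1][0]=-4, U row1=(0, 3, 4, -2)
  row2 ← row2 − (3)·row0  ⇒  L[2][0]=3, U row2=(0, 9, 10, -4)
  row3 ← row3 − (3)·row0  ⇒  L[3][0]=3, U row3=(0, -6, -16, 10)
Step 2: pivot at (1,1) is 3.
  row2 ← row2 − (3)·row1  ⇒  L[2][1]=3, U row2=(0, 0, -2, 2)
  row3 ← row3 − (-2)·row1  ⇒  L[3][1]=-2, U row3=(0, 0, -8, 6)
Step 3: pivot at (2,2) is -2.
  row3 ← row3 − (4)·row2  ⇒  L[3][2]=4, U row3=(0, 0, 0, -2)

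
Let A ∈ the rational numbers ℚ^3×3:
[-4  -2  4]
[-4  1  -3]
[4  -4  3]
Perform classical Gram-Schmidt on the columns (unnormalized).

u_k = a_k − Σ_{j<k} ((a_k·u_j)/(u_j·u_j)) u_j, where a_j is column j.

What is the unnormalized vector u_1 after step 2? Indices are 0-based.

Step 1: u_0 = a_0 = (-4, -4, 4).
Step 2: u_1 = a_1 − (-1/4)·u_0 = (-3, 0, -3).

u_1 = (-3, 0, -3)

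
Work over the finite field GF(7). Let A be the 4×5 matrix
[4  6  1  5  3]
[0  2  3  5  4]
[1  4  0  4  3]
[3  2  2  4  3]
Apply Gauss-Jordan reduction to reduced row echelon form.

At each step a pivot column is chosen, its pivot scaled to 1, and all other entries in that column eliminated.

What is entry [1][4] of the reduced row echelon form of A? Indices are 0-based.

M[1][4] = 4

step 1: normalize row 0 (÷4) = (1, 5, 2, 3, 6)
  row 2: subtract 1×row0 = (0, 6, 5, 1, 4)
  row 3: subtract 3×row0 = (0, 1, 3, 2, 6)
step 2: normalize row 1 (÷2) = (0, 1, 5, 6, 2)
  row 0: subtract 5×row1 = (1, 0, 5, 1, 3)
  row 2: subtract 6×row1 = (0, 0, 3, 0, 6)
  row 3: subtract 1×row1 = (0, 0, 5, 3, 4)
step 3: normalize row 2 (÷3) = (0, 0, 1, 0, 2)
  row 0: subtract 5×row2 = (1, 0, 0, 1, 0)
  row 1: subtract 5×row2 = (0, 1, 0, 6, 6)
  row 3: subtract 5×row2 = (0, 0, 0, 3, 1)
step 4: normalize row 3 (÷3) = (0, 0, 0, 1, 5)
  row 0: subtract 1×row3 = (1, 0, 0, 0, 2)
  row 1: subtract 6×row3 = (0, 1, 0, 0, 4)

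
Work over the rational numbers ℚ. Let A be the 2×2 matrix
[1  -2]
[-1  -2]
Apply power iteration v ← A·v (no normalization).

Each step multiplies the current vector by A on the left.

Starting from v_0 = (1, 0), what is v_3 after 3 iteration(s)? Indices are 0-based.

v_0 = (1, 0).
v_1 = A·v_0 = (1, -1).
v_2 = A·v_1 = (3, 1).
v_3 = A·v_2 = (1, -5).

v_3 = (1, -5)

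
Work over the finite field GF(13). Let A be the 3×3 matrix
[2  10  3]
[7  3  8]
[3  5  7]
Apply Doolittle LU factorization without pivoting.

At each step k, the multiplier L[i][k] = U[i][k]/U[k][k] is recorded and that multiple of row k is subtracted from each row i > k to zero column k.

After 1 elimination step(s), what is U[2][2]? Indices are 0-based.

k=0: U[0][0]=2
  eliminate (1,0): mult=10, new row 1: (0, 7, 4); set L[1][0]=10
  eliminate (2,0): mult=8, new row 2: (0, 3, 9); set L[2][0]=8

U[2][2] = 9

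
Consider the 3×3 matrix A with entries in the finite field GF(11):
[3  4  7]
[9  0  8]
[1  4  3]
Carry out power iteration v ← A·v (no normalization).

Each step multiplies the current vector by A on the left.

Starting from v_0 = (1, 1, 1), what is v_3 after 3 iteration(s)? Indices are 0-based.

v_3 = (9, 10, 1)

v_0 = (1, 1, 1).
v_1 = A·v_0 = (3, 6, 8).
v_2 = A·v_1 = (1, 3, 7).
v_3 = A·v_2 = (9, 10, 1).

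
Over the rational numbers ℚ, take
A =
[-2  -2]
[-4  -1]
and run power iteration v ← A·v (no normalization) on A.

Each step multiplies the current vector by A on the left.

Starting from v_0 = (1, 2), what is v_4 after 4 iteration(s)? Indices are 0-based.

v_0 = (1, 2).
v_1 = A·v_0 = (-6, -6).
v_2 = A·v_1 = (24, 30).
v_3 = A·v_2 = (-108, -126).
v_4 = A·v_3 = (468, 558).

v_4 = (468, 558)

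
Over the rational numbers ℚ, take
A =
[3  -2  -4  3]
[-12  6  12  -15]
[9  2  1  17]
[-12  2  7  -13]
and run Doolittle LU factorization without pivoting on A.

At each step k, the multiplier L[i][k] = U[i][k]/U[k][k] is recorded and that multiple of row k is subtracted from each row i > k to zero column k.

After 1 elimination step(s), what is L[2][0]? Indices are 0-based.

L[2][0] = 3

k=0: U[0][0]=3
  eliminate (1,0): mult=-4, new row 1: (0, -2, -4, -3); set L[1][0]=-4
  eliminate (2,0): mult=3, new row 2: (0, 8, 13, 8); set L[2][0]=3
  eliminate (3,0): mult=-4, new row 3: (0, -6, -9, -1); set L[3][0]=-4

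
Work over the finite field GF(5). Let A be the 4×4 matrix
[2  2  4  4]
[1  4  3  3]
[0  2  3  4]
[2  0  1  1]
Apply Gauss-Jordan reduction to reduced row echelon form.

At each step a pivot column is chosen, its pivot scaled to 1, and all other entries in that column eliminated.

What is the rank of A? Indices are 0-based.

rank = 4

step 1: normalize row 0 (÷2) = (1, 1, 2, 2)
  row 1: subtract 1×row0 = (0, 3, 1, 1)
  row 3: subtract 2×row0 = (0, 3, 2, 2)
step 2: normalize row 1 (÷3) = (0, 1, 2, 2)
  row 0: subtract 1×row1 = (1, 0, 0, 0)
  row 2: subtract 2×row1 = (0, 0, 4, 0)
  row 3: subtract 3×row1 = (0, 0, 1, 1)
step 3: normalize row 2 (÷4) = (0, 0, 1, 0)
  row 1: subtract 2×row2 = (0, 1, 0, 2)
  row 3: subtract 1×row2 = (0, 0, 0, 1)
step 4: normalize row 3 (÷1) = (0, 0, 0, 1)
  row 1: subtract 2×row3 = (0, 1, 0, 0)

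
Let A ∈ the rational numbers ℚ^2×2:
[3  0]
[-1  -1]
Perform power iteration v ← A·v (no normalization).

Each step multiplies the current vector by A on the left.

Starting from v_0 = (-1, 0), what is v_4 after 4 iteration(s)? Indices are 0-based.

v_4 = (-81, 20)

v_0 = (-1, 0).
v_1 = A·v_0 = (-3, 1).
v_2 = A·v_1 = (-9, 2).
v_3 = A·v_2 = (-27, 7).
v_4 = A·v_3 = (-81, 20).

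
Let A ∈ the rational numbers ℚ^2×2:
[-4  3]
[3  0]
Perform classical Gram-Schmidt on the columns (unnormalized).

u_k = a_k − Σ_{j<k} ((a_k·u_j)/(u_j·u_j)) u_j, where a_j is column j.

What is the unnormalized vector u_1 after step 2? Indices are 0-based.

u_1 = (27/25, 36/25)

Step 1: u_0 = a_0 = (-4, 3).
Step 2: u_1 = a_1 − (-12/25)·u_0 = (27/25, 36/25).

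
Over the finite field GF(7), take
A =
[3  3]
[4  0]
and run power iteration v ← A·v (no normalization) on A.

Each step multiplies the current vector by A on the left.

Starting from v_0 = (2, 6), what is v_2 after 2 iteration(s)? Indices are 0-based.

v_0 = (2, 6).
v_1 = A·v_0 = (3, 1).
v_2 = A·v_1 = (5, 5).

v_2 = (5, 5)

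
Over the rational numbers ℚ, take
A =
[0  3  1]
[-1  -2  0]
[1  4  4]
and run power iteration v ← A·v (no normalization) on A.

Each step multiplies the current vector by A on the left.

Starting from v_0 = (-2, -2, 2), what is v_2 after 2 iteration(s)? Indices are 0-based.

v_2 = (16, -8, 12)

v_0 = (-2, -2, 2).
v_1 = A·v_0 = (-4, 6, -2).
v_2 = A·v_1 = (16, -8, 12).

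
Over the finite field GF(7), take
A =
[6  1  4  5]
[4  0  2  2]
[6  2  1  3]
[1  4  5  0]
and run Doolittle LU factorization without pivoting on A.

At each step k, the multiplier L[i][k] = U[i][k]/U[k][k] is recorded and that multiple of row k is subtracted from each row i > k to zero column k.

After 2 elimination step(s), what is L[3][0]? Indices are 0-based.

[col 0] pivot 6
  R1 -= 3*R0 → (0, 4, 4, 1)  (L[1][0] := 3)
  R2 -= 1*R0 → (0, 1, 4, 5)  (L[2][0] := 1)
  R3 -= 6*R0 → (0, 5, 2, 5)  (L[3][0] := 6)
[col 1] pivot 4
  R2 -= 2*R1 → (0, 0, 3, 3)  (L[2][1] := 2)
  R3 -= 3*R1 → (0, 0, 4, 2)  (L[3][1] := 3)

L[3][0] = 6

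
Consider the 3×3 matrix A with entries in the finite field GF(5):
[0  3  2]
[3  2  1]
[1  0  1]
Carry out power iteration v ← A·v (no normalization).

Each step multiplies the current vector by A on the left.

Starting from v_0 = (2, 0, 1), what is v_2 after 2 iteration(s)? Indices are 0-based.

v_0 = (2, 0, 1).
v_1 = A·v_0 = (2, 2, 3).
v_2 = A·v_1 = (2, 3, 0).

v_2 = (2, 3, 0)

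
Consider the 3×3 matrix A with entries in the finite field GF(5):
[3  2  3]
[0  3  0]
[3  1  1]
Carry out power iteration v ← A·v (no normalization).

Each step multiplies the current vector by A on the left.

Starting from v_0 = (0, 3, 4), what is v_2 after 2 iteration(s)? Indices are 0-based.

v_2 = (3, 2, 0)

v_0 = (0, 3, 4).
v_1 = A·v_0 = (3, 4, 2).
v_2 = A·v_1 = (3, 2, 0).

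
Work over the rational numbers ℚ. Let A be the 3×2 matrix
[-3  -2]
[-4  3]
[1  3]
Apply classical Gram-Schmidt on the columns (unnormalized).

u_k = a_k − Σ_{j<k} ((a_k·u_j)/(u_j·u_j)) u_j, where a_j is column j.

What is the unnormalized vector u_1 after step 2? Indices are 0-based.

u_1 = (-61/26, 33/13, 81/26)

Step 1: u_0 = a_0 = (-3, -4, 1).
Step 2: u_1 = a_1 − (-3/26)·u_0 = (-61/26, 33/13, 81/26).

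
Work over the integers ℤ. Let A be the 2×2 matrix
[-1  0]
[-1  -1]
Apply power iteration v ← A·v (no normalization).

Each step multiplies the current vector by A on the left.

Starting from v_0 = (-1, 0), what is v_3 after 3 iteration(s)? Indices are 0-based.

v_3 = (1, 3)

v_0 = (-1, 0).
v_1 = A·v_0 = (1, 1).
v_2 = A·v_1 = (-1, -2).
v_3 = A·v_2 = (1, 3).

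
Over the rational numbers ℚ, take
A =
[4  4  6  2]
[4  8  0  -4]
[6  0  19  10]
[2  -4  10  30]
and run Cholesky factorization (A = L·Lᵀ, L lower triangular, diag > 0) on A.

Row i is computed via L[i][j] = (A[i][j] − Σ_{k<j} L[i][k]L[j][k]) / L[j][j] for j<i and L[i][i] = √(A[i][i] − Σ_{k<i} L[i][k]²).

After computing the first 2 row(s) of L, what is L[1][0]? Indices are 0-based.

L[1][0] = 2

Step 1: L[0][0] = √(4) = 2.
  L[1][0] = (4) / L[0][0] = 2.
Step 2: L[1][1] = √(4) = 2.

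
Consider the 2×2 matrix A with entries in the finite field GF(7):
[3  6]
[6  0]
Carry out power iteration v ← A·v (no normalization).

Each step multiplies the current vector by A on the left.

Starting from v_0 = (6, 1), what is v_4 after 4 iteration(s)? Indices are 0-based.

v_0 = (6, 1).
v_1 = A·v_0 = (3, 1).
v_2 = A·v_1 = (1, 4).
v_3 = A·v_2 = (6, 6).
v_4 = A·v_3 = (5, 1).

v_4 = (5, 1)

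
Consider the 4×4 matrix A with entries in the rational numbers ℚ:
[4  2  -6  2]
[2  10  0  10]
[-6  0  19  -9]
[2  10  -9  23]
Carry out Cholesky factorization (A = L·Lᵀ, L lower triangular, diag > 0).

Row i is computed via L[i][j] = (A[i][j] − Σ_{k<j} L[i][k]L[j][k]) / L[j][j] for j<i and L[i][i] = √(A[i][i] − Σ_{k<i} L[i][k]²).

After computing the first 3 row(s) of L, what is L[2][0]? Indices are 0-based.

Step 1: L[0][0] = √(4) = 2.
  L[1][0] = (2) / L[0][0] = 1.
Step 2: L[1][1] = √(9) = 3.
  L[2][0] = (-6) / L[0][0] = -3.
  L[2][1] = (3) / L[1][1] = 1.
Step 3: L[2][2] = √(9) = 3.

L[2][0] = -3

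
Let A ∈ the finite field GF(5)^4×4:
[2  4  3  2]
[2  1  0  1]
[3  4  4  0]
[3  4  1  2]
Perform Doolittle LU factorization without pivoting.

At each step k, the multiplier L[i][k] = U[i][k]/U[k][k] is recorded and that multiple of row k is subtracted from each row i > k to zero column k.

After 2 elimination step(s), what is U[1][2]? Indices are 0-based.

Step 1: pivot at (0,0) is 2.
  row1 ← row1 − (1)·row0  ⇒  L[1][0]=1, U row1=(0, 2, 2, 4)
  row2 ← row2 − (4)·row0  ⇒  L[2][0]=4, U row2=(0, 3, 2, 2)
  row3 ← row3 − (4)·row0  ⇒  L[3][0]=4, U row3=(0, 3, 4, 4)
Step 2: pivot at (1,1) is 2.
  row2 ← row2 − (4)·row1  ⇒  L[2][1]=4, U row2=(0, 0, 4, 1)
  row3 ← row3 − (4)·row1  ⇒  L[3][1]=4, U row3=(0, 0, 1, 3)

U[1][2] = 2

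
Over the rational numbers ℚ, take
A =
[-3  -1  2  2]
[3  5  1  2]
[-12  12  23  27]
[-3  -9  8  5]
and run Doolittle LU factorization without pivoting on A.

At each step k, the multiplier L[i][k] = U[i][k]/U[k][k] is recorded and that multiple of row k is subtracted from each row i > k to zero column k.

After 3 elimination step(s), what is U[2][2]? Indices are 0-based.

U[2][2] = 3

Step 1: pivot at (0,0) is -3.
  row1 ← row1 − (-1)·row0  ⇒  L[1][0]=-1, U row1=(0, 4, 3, 4)
  row2 ← row2 − (4)·row0  ⇒  L[2][0]=4, U row2=(0, 16, 15, 19)
  row3 ← row3 − (1)·row0  ⇒  L[3][0]=1, U row3=(0, -8, 6, 3)
Step 2: pivot at (1,1) is 4.
  row2 ← row2 − (4)·row1  ⇒  L[2][1]=4, U row2=(0, 0, 3, 3)
  row3 ← row3 − (-2)·row1  ⇒  L[3][1]=-2, U row3=(0, 0, 12, 11)
Step 3: pivot at (2,2) is 3.
  row3 ← row3 − (4)·row2  ⇒  L[3][2]=4, U row3=(0, 0, 0, -1)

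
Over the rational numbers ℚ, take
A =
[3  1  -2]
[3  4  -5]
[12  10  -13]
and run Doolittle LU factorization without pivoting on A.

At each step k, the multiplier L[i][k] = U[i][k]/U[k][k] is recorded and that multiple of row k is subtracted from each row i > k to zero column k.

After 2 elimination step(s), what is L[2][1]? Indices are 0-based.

[col 0] pivot 3
  R1 -= 1*R0 → (0, 3, -3)  (L[1][0] := 1)
  R2 -= 4*R0 → (0, 6, -5)  (L[2][0] := 4)
[col 1] pivot 3
  R2 -= 2*R1 → (0, 0, 1)  (L[2][1] := 2)

L[2][1] = 2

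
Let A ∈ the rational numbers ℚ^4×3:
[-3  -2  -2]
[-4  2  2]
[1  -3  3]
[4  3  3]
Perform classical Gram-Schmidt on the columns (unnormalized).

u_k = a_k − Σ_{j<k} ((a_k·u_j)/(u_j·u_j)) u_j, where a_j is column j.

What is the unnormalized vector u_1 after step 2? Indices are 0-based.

u_1 = (-3/2, 8/3, -19/6, 7/3)

Step 1: u_0 = a_0 = (-3, -4, 1, 4).
Step 2: u_1 = a_1 − (1/6)·u_0 = (-3/2, 8/3, -19/6, 7/3).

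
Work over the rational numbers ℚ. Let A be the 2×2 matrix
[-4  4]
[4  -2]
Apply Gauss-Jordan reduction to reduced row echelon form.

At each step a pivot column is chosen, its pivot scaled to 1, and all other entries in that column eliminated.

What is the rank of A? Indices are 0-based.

rank = 2

step 1: normalize row 0 (÷-4) = (1, -1)
  row 1: subtract 4×row0 = (0, 2)
step 2: normalize row 1 (÷2) = (0, 1)
  row 0: subtract -1×row1 = (1, 0)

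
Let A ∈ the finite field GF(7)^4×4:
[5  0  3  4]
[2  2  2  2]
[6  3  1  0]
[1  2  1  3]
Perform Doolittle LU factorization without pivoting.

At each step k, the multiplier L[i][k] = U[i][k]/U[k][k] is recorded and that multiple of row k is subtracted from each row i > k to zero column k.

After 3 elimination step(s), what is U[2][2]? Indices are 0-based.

U[2][2] = 6

Step 1: pivot at (0,0) is 5.
  row1 ← row1 − (6)·row0  ⇒  L[1][0]=6, U row1=(0, 2, 5, 6)
  row2 ← row2 − (4)·row0  ⇒  L[2][0]=4, U row2=(0, 3, 3, 5)
  row3 ← row3 − (3)·row0  ⇒  L[3][0]=3, U row3=(0, 2, 6, 5)
Step 2: pivot at (1,1) is 2.
  row2 ← row2 − (5)·row1  ⇒  L[2][1]=5, U row2=(0, 0, 6, 3)
  row3 ← row3 − (1)·row1  ⇒  L[3][1]=1, U row3=(0, 0, 1, 6)
Step 3: pivot at (2,2) is 6.
  row3 ← row3 − (6)·row2  ⇒  L[3][2]=6, U row3=(0, 0, 0, 2)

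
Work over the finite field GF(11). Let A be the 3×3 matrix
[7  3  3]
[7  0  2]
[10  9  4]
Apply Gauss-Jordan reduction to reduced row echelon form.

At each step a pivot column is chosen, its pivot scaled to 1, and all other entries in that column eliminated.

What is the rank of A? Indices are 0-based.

pivot(0,0)=7: scale R0 → (1, 2, 2)
  clear (1,0): R1 −= (7)R0 → (0, 8, 10)
  clear (2,0): R2 −= (10)R0 → (0, 0, 6)
pivot(1,1)=8: scale R1 → (0, 1, 4)
  clear (0,1): R0 −= (2)R1 → (1, 0, 5)
pivot(2,2)=6: scale R2 → (0, 0, 1)
  clear (0,2): R0 −= (5)R2 → (1, 0, 0)
  clear (1,2): R1 −= (4)R2 → (0, 1, 0)

rank = 3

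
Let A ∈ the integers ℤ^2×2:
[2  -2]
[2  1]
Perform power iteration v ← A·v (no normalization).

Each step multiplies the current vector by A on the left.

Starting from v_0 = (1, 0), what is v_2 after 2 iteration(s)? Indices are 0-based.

v_2 = (0, 6)

v_0 = (1, 0).
v_1 = A·v_0 = (2, 2).
v_2 = A·v_1 = (0, 6).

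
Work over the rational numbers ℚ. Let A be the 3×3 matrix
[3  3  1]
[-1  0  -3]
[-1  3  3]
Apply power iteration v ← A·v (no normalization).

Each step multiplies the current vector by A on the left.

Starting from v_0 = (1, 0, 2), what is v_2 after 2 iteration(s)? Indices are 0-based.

v_0 = (1, 0, 2).
v_1 = A·v_0 = (5, -7, 5).
v_2 = A·v_1 = (-1, -20, -11).

v_2 = (-1, -20, -11)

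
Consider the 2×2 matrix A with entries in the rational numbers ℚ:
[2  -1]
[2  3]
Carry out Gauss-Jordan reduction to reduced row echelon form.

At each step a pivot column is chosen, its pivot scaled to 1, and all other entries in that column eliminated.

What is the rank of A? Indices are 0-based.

pivot(0,0)=2: scale R0 → (1, -1/2)
  clear (1,0): R1 −= (2)R0 → (0, 4)
pivot(1,1)=4: scale R1 → (0, 1)
  clear (0,1): R0 −= (-1/2)R1 → (1, 0)

rank = 2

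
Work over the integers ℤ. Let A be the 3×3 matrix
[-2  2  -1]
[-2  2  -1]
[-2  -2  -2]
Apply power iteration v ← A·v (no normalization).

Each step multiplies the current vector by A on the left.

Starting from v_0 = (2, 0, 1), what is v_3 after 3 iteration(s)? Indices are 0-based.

v_0 = (2, 0, 1).
v_1 = A·v_0 = (-5, -5, -6).
v_2 = A·v_1 = (6, 6, 32).
v_3 = A·v_2 = (-32, -32, -88).

v_3 = (-32, -32, -88)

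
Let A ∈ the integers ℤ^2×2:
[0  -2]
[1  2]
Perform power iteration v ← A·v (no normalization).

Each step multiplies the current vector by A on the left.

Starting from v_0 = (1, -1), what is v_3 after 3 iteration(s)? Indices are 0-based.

v_0 = (1, -1).
v_1 = A·v_0 = (2, -1).
v_2 = A·v_1 = (2, 0).
v_3 = A·v_2 = (0, 2).

v_3 = (0, 2)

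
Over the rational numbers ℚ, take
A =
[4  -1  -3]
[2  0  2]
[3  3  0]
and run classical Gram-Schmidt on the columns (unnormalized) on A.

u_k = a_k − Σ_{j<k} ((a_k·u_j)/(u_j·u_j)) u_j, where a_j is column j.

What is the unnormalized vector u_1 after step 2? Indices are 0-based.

u_1 = (-49/29, -10/29, 72/29)

Step 1: u_0 = a_0 = (4, 2, 3).
Step 2: u_1 = a_1 − (5/29)·u_0 = (-49/29, -10/29, 72/29).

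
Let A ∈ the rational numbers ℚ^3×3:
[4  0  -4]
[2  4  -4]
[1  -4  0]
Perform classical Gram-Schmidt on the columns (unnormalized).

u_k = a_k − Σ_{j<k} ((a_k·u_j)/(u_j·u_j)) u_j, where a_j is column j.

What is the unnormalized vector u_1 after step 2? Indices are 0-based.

u_1 = (-16/21, 76/21, -88/21)

Step 1: u_0 = a_0 = (4, 2, 1).
Step 2: u_1 = a_1 − (4/21)·u_0 = (-16/21, 76/21, -88/21).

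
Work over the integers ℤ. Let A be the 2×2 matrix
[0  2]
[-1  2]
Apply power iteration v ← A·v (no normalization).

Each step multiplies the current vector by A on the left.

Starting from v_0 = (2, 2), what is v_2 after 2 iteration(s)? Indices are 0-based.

v_0 = (2, 2).
v_1 = A·v_0 = (4, 2).
v_2 = A·v_1 = (4, 0).

v_2 = (4, 0)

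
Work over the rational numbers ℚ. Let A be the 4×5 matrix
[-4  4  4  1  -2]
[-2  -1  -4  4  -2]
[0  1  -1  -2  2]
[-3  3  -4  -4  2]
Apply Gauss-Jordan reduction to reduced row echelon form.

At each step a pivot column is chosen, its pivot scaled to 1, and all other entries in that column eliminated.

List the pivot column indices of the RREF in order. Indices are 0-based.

pivot columns: 0, 1, 2, 3

step 1: normalize row 0 (÷-4) = (1, -1, -1, -1/4, 1/2)
  row 1: subtract -2×row0 = (0, -3, -6, 7/2, -1)
  row 3: subtract -3×row0 = (0, 0, -7, -19/4, 7/2)
step 2: normalize row 1 (÷-3) = (0, 1, 2, -7/6, 1/3)
  row 0: subtract -1×row1 = (1, 0, 1, -17/12, 5/6)
  row 2: subtract 1×row1 = (0, 0, -3, -5/6, 5/3)
step 3: normalize row 2 (÷-3) = (0, 0, 1, 5/18, -5/9)
  row 0: subtract 1×row2 = (1, 0, 0, -61/36, 25/18)
  row 1: subtract 2×row2 = (0, 1, 0, -31/18, 13/9)
  row 3: subtract -7×row2 = (0, 0, 0, -101/36, -7/18)
step 4: normalize row 3 (÷-101/36) = (0, 0, 0, 1, 14/101)
  row 0: subtract -61/36×row3 = (1, 0, 0, 0, 164/101)
  row 1: subtract -31/18×row3 = (0, 1, 0, 0, 170/101)
  row 2: subtract 5/18×row3 = (0, 0, 1, 0, -60/101)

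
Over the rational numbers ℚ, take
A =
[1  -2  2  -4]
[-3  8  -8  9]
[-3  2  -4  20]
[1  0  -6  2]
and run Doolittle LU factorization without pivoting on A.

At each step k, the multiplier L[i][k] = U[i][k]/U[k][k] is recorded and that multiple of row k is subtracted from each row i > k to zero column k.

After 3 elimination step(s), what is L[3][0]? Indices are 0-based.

L[3][0] = 1

Step 1: pivot at (0,0) is 1.
  row1 ← row1 − (-3)·row0  ⇒  L[1][0]=-3, U row1=(0, 2, -2, -3)
  row2 ← row2 − (-3)·row0  ⇒  L[2][0]=-3, U row2=(0, -4, 2, 8)
  row3 ← row3 − (1)·row0  ⇒  L[3][0]=1, U row3=(0, 2, -8, 6)
Step 2: pivot at (1,1) is 2.
  row2 ← row2 − (-2)·row1  ⇒  L[2][1]=-2, U row2=(0, 0, -2, 2)
  row3 ← row3 − (1)·row1  ⇒  L[3][1]=1, U row3=(0, 0, -6, 9)
Step 3: pivot at (2,2) is -2.
  row3 ← row3 − (3)·row2  ⇒  L[3][2]=3, U row3=(0, 0, 0, 3)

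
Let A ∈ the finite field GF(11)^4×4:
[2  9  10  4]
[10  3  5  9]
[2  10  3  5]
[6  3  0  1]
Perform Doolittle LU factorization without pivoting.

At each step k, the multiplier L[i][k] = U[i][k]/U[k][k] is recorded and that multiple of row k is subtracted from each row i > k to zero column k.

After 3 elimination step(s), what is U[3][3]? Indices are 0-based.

k=0: U[0][0]=2
  eliminate (1,0): mult=5, new row 1: (0, 2, 10, 0); set L[1][0]=5
  eliminate (2,0): mult=1, new row 2: (0, 1, 4, 1); set L[2][0]=1
  eliminate (3,0): mult=3, new row 3: (0, 9, 3, 0); set L[3][0]=3
k=1: U[1][1]=2
  eliminate (2,1): mult=6, new row 2: (0, 0, 10, 1); set L[2][1]=6
  eliminate (3,1): mult=10, new row 3: (0, 0, 2, 0); set L[3][1]=10
k=2: U[2][2]=10
  eliminate (3,2): mult=9, new row 3: (0, 0, 0, 2); set L[3][2]=9

U[3][3] = 2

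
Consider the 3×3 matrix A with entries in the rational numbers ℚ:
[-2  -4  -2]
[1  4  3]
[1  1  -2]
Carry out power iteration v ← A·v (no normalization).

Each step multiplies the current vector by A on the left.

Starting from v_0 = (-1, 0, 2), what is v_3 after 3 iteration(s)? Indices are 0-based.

v_3 = (-26, 45, -29)

v_0 = (-1, 0, 2).
v_1 = A·v_0 = (-2, 5, -5).
v_2 = A·v_1 = (-6, 3, 13).
v_3 = A·v_2 = (-26, 45, -29).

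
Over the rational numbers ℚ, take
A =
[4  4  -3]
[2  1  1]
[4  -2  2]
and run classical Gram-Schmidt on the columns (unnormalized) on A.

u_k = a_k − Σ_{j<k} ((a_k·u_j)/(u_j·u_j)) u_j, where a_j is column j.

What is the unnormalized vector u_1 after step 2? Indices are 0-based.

Step 1: u_0 = a_0 = (4, 2, 4).
Step 2: u_1 = a_1 − (5/18)·u_0 = (26/9, 4/9, -28/9).

u_1 = (26/9, 4/9, -28/9)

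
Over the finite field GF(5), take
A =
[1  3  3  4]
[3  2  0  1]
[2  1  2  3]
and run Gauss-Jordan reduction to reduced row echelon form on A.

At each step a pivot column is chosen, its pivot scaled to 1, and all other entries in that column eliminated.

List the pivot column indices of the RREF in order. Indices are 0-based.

step 1: normalize row 0 (÷1) = (1, 3, 3, 4)
  row 1: subtract 3×row0 = (0, 3, 1, 4)
  row 2: subtract 2×row0 = (0, 0, 1, 0)
step 2: normalize row 1 (÷3) = (0, 1, 2, 3)
  row 0: subtract 3×row1 = (1, 0, 2, 0)
step 3: normalize row 2 (÷1) = (0, 0, 1, 0)
  row 0: subtract 2×row2 = (1, 0, 0, 0)
  row 1: subtract 2×row2 = (0, 1, 0, 3)

pivot columns: 0, 1, 2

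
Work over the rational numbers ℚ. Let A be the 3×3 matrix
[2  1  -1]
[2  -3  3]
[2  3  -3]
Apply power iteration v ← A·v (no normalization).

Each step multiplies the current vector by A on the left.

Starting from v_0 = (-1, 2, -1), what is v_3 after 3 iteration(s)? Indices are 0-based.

v_0 = (-1, 2, -1).
v_1 = A·v_0 = (1, -11, 7).
v_2 = A·v_1 = (-16, 56, -52).
v_3 = A·v_2 = (76, -356, 292).

v_3 = (76, -356, 292)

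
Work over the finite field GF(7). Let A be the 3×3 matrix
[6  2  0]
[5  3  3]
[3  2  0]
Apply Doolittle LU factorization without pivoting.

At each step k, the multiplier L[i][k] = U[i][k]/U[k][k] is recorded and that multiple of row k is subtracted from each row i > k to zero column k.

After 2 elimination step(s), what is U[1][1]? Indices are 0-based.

U[1][1] = 6

[col 0] pivot 6
  R1 -= 2*R0 → (0, 6, 3)  (L[1][0] := 2)
  R2 -= 4*R0 → (0, 1, 0)  (L[2][0] := 4)
[col 1] pivot 6
  R2 -= 6*R1 → (0, 0, 3)  (L[2][1] := 6)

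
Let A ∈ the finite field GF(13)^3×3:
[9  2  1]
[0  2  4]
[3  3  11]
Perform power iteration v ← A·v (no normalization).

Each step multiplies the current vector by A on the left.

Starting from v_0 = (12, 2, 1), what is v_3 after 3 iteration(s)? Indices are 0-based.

v_0 = (12, 2, 1).
v_1 = A·v_0 = (9, 8, 1).
v_2 = A·v_1 = (7, 7, 10).
v_3 = A·v_2 = (9, 2, 9).

v_3 = (9, 2, 9)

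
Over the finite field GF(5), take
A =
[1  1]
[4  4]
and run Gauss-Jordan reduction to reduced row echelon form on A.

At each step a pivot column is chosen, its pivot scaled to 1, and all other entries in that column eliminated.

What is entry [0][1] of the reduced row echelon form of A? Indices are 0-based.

[1] R0 /= 1  ⇒  (1, 1)
     R1 -= 4·R0  ⇒  (0, 0)
column 1 empty below row 1

M[0][1] = 1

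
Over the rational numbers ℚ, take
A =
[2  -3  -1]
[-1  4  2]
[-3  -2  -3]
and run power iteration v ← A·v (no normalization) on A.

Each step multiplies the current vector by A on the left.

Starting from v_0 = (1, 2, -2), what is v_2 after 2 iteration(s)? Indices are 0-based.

v_2 = (-12, 12, 3)

v_0 = (1, 2, -2).
v_1 = A·v_0 = (-2, 3, -1).
v_2 = A·v_1 = (-12, 12, 3).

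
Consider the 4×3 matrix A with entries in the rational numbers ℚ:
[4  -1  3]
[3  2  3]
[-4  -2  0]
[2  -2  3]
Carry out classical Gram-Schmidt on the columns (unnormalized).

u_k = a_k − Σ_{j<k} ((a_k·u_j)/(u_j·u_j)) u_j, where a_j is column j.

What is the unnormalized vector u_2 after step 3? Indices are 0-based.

Step 1: u_0 = a_0 = (4, 3, -4, 2).
Step 2: u_1 = a_1 − (2/15)·u_0 = (-23/15, 8/5, -22/15, -34/15).
Step 3: u_2 = a_2 − (3/5)·u_0 − (-33/61)·u_1 = (-14/61, 126/61, 98/61, 35/61).

u_2 = (-14/61, 126/61, 98/61, 35/61)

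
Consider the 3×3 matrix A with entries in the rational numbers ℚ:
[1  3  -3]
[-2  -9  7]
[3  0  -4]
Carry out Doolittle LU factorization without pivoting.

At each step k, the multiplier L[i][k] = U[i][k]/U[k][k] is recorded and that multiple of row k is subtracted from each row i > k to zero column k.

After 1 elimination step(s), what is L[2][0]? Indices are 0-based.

L[2][0] = 3

Step 1: pivot at (0,0) is 1.
  row1 ← row1 − (-2)·row0  ⇒  L[1][0]=-2, U row1=(0, -3, 1)
  row2 ← row2 − (3)·row0  ⇒  L[2][0]=3, U row2=(0, -9, 5)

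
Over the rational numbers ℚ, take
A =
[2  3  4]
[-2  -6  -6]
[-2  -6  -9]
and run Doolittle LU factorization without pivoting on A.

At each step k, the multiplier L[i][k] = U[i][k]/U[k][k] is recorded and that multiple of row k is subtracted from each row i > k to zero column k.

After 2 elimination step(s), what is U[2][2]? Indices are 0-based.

U[2][2] = -3

Step 1: pivot at (0,0) is 2.
  row1 ← row1 − (-1)·row0  ⇒  L[1][0]=-1, U row1=(0, -3, -2)
  row2 ← row2 − (-1)·row0  ⇒  L[2][0]=-1, U row2=(0, -3, -5)
Step 2: pivot at (1,1) is -3.
  row2 ← row2 − (1)·row1  ⇒  L[2][1]=1, U row2=(0, 0, -3)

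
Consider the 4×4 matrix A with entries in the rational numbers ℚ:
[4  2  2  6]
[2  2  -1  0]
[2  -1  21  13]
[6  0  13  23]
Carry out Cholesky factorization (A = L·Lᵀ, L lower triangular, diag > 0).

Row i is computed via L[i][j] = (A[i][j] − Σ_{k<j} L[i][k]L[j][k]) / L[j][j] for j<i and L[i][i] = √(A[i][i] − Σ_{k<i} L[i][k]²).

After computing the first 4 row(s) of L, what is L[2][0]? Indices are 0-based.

L[2][0] = 1

Step 1: L[0][0] = √(4) = 2.
  L[1][0] = (2) / L[0][0] = 1.
Step 2: L[1][1] = √(1) = 1.
  L[2][0] = (2) / L[0][0] = 1.
  L[2][1] = (-2) / L[1][1] = -2.
Step 3: L[2][2] = √(16) = 4.
  L[3][0] = (6) / L[0][0] = 3.
  L[3][1] = (-3) / L[1][1] = -3.
  L[3][2] = (4) / L[2][2] = 1.
Step 4: L[3][3] = √(4) = 2.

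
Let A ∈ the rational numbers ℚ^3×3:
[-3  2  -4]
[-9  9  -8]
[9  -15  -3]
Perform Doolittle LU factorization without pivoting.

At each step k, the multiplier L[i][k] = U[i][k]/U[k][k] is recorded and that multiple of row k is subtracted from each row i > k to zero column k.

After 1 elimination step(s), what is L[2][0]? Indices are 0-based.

Step 1: pivot at (0,0) is -3.
  row1 ← row1 − (3)·row0  ⇒  L[1][0]=3, U row1=(0, 3, 4)
  row2 ← row2 − (-3)·row0  ⇒  L[2][0]=-3, U row2=(0, -9, -15)

L[2][0] = -3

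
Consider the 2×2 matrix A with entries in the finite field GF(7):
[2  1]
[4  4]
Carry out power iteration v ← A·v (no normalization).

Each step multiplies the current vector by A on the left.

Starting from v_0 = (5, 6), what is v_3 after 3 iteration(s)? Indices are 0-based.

v_0 = (5, 6).
v_1 = A·v_0 = (2, 2).
v_2 = A·v_1 = (6, 2).
v_3 = A·v_2 = (0, 4).

v_3 = (0, 4)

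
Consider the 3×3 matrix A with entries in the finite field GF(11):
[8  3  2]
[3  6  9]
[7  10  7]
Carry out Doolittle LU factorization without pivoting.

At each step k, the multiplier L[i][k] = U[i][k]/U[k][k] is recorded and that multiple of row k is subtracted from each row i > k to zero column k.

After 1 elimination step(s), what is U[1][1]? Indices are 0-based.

U[1][1] = 9

Step 1: pivot at (0,0) is 8.
  row1 ← row1 − (10)·row0  ⇒  L[1][0]=10, U row1=(0, 9, 0)
  row2 ← row2 − (5)·row0  ⇒  L[2][0]=5, U row2=(0, 6, 8)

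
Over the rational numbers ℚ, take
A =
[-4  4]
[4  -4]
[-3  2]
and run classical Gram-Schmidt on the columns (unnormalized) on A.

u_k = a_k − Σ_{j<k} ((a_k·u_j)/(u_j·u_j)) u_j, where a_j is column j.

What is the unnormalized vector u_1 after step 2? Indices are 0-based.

Step 1: u_0 = a_0 = (-4, 4, -3).
Step 2: u_1 = a_1 − (-38/41)·u_0 = (12/41, -12/41, -32/41).

u_1 = (12/41, -12/41, -32/41)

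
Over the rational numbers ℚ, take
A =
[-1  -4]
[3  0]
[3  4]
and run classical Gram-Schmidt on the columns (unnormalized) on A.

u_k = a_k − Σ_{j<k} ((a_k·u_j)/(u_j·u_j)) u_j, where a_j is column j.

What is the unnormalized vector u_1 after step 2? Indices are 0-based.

Step 1: u_0 = a_0 = (-1, 3, 3).
Step 2: u_1 = a_1 − (16/19)·u_0 = (-60/19, -48/19, 28/19).

u_1 = (-60/19, -48/19, 28/19)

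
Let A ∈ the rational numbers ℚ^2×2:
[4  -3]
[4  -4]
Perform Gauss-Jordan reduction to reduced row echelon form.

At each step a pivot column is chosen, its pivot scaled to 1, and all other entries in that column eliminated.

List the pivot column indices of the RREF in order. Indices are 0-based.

step 1: normalize row 0 (÷4) = (1, -3/4)
  row 1: subtract 4×row0 = (0, -1)
step 2: normalize row 1 (÷-1) = (0, 1)
  row 0: subtract -3/4×row1 = (1, 0)

pivot columns: 0, 1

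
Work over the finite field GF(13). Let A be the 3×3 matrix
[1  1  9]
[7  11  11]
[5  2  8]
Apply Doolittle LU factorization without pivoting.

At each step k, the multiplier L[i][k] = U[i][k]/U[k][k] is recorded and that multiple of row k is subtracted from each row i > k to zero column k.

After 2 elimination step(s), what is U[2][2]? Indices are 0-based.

U[2][2] = 2

Step 1: pivot at (0,0) is 1.
  row1 ← row1 − (7)·row0  ⇒  L[1][0]=7, U row1=(0, 4, 0)
  row2 ← row2 − (5)·row0  ⇒  L[2][0]=5, U row2=(0, 10, 2)
Step 2: pivot at (1,1) is 4.
  row2 ← row2 − (9)·row1  ⇒  L[2][1]=9, U row2=(0, 0, 2)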